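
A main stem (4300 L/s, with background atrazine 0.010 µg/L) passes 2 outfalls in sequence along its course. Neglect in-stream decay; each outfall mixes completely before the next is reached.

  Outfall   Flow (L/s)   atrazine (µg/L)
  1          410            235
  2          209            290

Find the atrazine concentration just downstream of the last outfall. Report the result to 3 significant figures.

Outfall 1: combined Q = 4710 L/s; C = (4300·0.01000 + 410.0·235.0)/4710 = 20.47 µg/L.
Outfall 2: combined Q = 4919 L/s; C = (4710·20.47 + 209.0·290.0)/4919 = 31.92 µg/L.

31.9 µg/L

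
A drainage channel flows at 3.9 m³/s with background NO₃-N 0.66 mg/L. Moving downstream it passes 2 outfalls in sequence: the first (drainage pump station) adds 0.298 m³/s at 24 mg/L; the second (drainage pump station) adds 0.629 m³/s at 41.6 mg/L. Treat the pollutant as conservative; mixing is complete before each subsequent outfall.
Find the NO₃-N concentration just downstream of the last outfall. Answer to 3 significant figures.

7.44 mg/L

Outfall 1: combined Q = 4.198 m³/s; C = (3.900·0.6600 + 0.2980·24.00)/4.198 = 2.317 mg/L.
Outfall 2: combined Q = 4.827 m³/s; C = (4.198·2.317 + 0.6290·41.60)/4.827 = 7.436 mg/L.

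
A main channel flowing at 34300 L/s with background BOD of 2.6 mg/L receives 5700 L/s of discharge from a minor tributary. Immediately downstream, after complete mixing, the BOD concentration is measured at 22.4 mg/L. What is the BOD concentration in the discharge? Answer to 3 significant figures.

Mass balance: 34300·2.600 + 5700·Cₑ = 40000·22.40
→ Cₑ = (40000·22.40 − 34300·2.600) / 5700 = 141.5 mg/L.

142 mg/L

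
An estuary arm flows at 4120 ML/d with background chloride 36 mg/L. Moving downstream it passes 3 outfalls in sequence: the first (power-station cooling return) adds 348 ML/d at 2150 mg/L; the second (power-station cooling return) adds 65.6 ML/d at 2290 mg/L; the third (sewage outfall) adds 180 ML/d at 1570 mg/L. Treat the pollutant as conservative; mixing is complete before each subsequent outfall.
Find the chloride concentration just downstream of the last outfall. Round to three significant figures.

Below outfall 1: Q → 4468 ML/d, C = (4120·36.00 + 348.0·2150)/4468 = 200.7 mg/L.
Below outfall 2: Q → 4534 ML/d, C = (4468·200.7 + 65.60·2290)/4534 = 230.9 mg/L.
Below outfall 3: Q → 4714 ML/d, C = (4534·230.9 + 180.0·1570)/4714 = 282.0 mg/L.

282 mg/L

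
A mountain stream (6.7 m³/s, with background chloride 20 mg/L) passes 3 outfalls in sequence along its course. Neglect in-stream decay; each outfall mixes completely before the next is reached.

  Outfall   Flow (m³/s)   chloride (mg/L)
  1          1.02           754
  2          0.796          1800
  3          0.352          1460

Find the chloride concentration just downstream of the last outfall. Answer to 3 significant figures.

Outfall 1: combined Q = 7.720 m³/s; C = (6.700·20.00 + 1.020·754.0)/7.720 = 117.0 mg/L.
Outfall 2: combined Q = 8.516 m³/s; C = (7.720·117.0 + 0.7960·1800)/8.516 = 274.3 mg/L.
Outfall 3: combined Q = 8.868 m³/s; C = (8.516·274.3 + 0.3520·1460)/8.868 = 321.4 mg/L.

321 mg/L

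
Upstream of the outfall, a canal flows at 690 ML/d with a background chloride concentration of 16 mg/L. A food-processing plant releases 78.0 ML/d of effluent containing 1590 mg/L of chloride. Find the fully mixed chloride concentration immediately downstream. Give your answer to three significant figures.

176 mg/L

Mixed concentration C = ΣQC/ΣQ = (690.0·16.00 + 78.00·1590) / 768.0 = 135100/768.0 = 175.9 mg/L.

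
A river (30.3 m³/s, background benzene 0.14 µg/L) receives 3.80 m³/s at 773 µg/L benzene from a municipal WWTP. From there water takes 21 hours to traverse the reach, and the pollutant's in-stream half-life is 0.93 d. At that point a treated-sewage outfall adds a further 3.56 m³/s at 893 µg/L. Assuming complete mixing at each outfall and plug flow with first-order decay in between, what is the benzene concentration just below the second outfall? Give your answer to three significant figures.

Mass balance: C = (30.30·0.1400 + 3.800·773.0) / 34.10 = 2942/34.10 = 86.27 µg/L; combined flow 34.10 m³/s.
Half-life 0.93 d → k = ln 2 / 0.93 = 0.7453 d⁻¹.
After decay, C = 86.27 × e^(−kt) = 86.27 × 0.5209 = 44.94 µg/L.
Second outfall: C = (34.10·44.94 + 3.560·893.0)/37.66 = 125.1 µg/L.

125 µg/L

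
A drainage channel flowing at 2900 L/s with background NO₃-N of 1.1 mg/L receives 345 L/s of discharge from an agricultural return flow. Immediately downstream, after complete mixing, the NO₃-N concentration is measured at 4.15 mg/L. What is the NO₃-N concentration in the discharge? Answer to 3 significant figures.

Mass balance: 2900·1.100 + 345.0·Cₑ = 3245·4.150
→ Cₑ = (3245·4.150 − 2900·1.100) / 345.0 = 29.79 mg/L.

29.8 mg/L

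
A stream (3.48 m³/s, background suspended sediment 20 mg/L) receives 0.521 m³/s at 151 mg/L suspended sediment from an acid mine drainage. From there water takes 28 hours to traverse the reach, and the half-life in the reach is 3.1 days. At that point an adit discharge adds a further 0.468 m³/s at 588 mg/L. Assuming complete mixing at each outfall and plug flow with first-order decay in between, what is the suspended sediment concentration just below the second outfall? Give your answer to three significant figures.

87.1 mg/L

Flow-weighted average: C = (3.480·20.00 + 0.5210·151.0) / 4.001 = 148.3/4.001 = 37.06 mg/L; combined flow 4.001 m³/s.
Half-life 3.1 d → k = ln 2 / 3.1 = 0.2236 d⁻¹.
After decay, C = 37.06 × e^(−kt) = 37.06 × 0.7704 = 28.55 mg/L.
At the second outfall, C = (4.001·28.55 + 0.4680·588.0) / (4.001 + 0.4680) = 87.14 mg/L.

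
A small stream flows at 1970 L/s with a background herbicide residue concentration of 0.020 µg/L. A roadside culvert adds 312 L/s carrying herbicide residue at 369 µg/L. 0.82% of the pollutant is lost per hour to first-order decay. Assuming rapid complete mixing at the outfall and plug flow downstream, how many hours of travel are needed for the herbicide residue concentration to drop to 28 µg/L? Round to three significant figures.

Flow-weighted average: C = (1970·0.02000 + 312.0·369.0) / 2282 = 115200/2282 = 50.47 µg/L.
0.82%/h lost → k = −ln(1 − 0.0082) = 0.008234 h⁻¹.
50.47·exp(−k·t) = 28 → t = ln(50.47/28)/k = 257600 s = 71.55 h.

71.6 h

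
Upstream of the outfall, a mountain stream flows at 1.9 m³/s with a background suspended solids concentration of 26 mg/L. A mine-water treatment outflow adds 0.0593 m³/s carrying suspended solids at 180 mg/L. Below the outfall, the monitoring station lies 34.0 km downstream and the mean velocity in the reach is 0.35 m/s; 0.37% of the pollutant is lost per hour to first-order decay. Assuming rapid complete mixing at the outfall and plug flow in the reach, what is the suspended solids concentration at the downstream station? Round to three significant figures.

Flow-weighted average: C = (1.900·26.00 + 0.05930·180.0) / 1.959 = 60.07/1.959 = 30.66 mg/L.
Travel time t = 34.0·1000 / 0.35 = 97140 s = 26.98 h.
0.37%/h lost → k = −ln(1 − 0.0037) = 0.003707 h⁻¹.
Applying C = C₀e^(−kt): 30.66 × 0.9048 = 27.74 mg/L.

27.7 mg/L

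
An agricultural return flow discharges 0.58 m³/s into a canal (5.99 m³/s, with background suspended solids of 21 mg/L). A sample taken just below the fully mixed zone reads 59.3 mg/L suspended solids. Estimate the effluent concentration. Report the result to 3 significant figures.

Mass balance: 5.990·21.00 + 0.5800·Cₑ = 6.570·59.30
→ Cₑ = (6.570·59.30 − 5.990·21.00) / 0.5800 = 454.8 mg/L.

455 mg/L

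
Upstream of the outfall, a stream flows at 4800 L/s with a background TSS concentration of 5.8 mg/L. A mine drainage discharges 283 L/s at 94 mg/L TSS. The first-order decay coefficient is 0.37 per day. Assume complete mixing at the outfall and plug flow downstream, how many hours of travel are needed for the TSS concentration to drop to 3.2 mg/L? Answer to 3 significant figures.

Flow-weighted average: C = (4800·5.800 + 283.0·94.00) / 5083 = 54440/5083 = 10.71 mg/L.
10.71·exp(−k·t) = 3.2 → t = ln(10.71/3.2)/k = 282100 s = 78.36 h.

78.4 h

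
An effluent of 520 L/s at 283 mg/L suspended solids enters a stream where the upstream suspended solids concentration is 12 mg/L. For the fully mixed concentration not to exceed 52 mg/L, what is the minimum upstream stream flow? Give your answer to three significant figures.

Set C_mix = 52: (Q·12.00 + 520.0·283.0) / (Q + 520.0) = 52
→ Q = 520.0·(283.0 − 52)/(52 − 12.00) = 3003 L/s.

3000 L/s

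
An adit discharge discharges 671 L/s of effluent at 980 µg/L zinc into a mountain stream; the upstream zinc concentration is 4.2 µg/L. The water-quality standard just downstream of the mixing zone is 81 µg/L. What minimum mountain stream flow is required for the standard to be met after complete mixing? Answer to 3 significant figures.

Set C_mix = 81: (Q·4.200 + 671.0·980.0) / (Q + 671.0) = 81
→ Q = 671.0·(980.0 − 81)/(81 − 4.200) = 7855 L/s.

7850 L/s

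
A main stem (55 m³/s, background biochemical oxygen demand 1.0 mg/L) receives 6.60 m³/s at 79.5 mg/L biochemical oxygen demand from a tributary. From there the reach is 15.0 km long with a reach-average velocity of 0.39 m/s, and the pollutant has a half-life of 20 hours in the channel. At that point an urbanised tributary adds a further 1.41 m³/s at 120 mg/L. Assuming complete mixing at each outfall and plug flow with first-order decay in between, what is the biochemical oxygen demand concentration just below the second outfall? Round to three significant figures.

9.04 mg/L

Mixed concentration C = ΣQC/ΣQ = (55.00·1.000 + 6.600·79.50) / 61.60 = 579.7/61.60 = 9.411 mg/L; combined flow 61.60 m³/s.
Travel time t = 15.0·1000 / 0.39 = 38460 s = 10.68 h.
Half-life 20 h → k = ln 2 / 20 = 0.03466 h⁻¹ = 0.8318 d⁻¹.
First-order decay: C = 9.411·exp(−k·t) = 9.411·0.6905 = 6.499 mg/L.
Second outfall: C = (61.60·6.499 + 1.410·120.0)/63.01 = 9.038 mg/L.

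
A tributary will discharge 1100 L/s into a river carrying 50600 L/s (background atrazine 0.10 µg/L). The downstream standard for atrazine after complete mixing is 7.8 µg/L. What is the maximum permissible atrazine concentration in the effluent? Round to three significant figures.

At the limit, (Qr·Cr + Qe·Cₑ)/(Qr + Qe) = 7.8:
Cₑ = (51700·7.8 − 50600·0.1000) / 1100 = 362.0 µg/L.

362 µg/L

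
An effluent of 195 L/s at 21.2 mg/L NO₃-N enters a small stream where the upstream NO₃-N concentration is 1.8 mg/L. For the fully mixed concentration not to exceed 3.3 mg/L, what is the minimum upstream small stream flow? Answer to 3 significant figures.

Set C_mix = 3.3: (Q·1.800 + 195.0·21.20) / (Q + 195.0) = 3.3
→ Q = 195.0·(21.20 − 3.3)/(3.3 − 1.800) = 2327 L/s.

2330 L/s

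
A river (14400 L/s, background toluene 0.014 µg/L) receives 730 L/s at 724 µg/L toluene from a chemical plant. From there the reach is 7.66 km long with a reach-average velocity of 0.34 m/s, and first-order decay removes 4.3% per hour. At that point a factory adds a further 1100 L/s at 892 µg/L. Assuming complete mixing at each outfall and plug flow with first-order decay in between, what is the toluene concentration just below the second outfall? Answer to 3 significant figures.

Conservation of mass: C = (14400·0.01400 + 730.0·724.0) / 15130 = 528700/15130 = 34.95 µg/L; combined flow 15130 L/s.
Travel time t = 7.66·1000 / 0.34 = 22530 s = 6.258 h.
4.3%/h lost → k = −ln(1 − 0.043) = 0.04395 h⁻¹.
After decay, C = 34.95 × e^(−kt) = 34.95 × 0.7595 = 26.54 µg/L.
Second outfall: C = (15130·26.54 + 1100·892.0)/16230 = 85.20 µg/L.

85.2 µg/L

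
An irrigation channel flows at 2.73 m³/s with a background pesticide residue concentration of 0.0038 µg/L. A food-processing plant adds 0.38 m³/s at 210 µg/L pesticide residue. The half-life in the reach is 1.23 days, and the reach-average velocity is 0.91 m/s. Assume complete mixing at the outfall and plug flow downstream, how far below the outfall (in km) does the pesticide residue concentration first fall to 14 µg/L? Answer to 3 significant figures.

84.5 km

After mixing, C = (2.730·0.003800 + 0.3800·210.0) / 3.110 = 79.81/3.110 = 25.66 µg/L.
Half-life 1.23 d → k = ln 2 / 1.23 = 0.5635 d⁻¹.
Set 25.66·exp(−k·t) = 14 → t = ln(25.66/14)/k = 92910 s = 25.81 h.
Distance = v·t = 0.91·92910 = 84550 m = 84.55 km.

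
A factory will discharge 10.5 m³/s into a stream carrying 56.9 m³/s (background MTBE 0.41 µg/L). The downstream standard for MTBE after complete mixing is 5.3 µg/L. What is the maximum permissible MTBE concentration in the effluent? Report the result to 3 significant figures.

At the limit, (Qr·Cr + Qe·Cₑ)/(Qr + Qe) = 5.3:
Cₑ = (67.40·5.3 − 56.90·0.4100) / 10.50 = 31.80 µg/L.

31.8 µg/L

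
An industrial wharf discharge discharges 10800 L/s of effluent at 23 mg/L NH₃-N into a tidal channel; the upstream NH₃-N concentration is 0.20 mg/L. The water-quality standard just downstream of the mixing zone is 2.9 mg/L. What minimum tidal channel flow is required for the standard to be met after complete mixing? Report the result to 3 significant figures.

Set C_mix = 2.9: (Q·0.2000 + 10800·23.00) / (Q + 10800) = 2.9
→ Q = 10800·(23.00 − 2.9)/(2.9 − 0.2000) = 80400 L/s.

80400 L/s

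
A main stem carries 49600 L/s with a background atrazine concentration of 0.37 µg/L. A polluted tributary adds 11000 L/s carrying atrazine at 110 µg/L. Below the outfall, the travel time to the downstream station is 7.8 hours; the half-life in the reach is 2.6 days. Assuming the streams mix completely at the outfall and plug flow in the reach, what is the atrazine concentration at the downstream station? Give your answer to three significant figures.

18.6 µg/L

After mixing, C = (49600·0.3700 + 11000·110.0) / 60600 = 1228000/60600 = 20.27 µg/L.
Half-life 2.6 d → k = ln 2 / 2.6 = 0.2666 d⁻¹.
After decay, C = 20.27 × e^(−kt) = 20.27 × 0.9170 = 18.59 µg/L.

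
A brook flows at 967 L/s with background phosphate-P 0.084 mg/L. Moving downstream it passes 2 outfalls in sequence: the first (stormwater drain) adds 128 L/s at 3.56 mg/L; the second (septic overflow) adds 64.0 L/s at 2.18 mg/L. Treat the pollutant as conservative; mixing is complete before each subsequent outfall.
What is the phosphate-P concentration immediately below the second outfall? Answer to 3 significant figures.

0.584 mg/L

Outfall 1: combined Q = 1095 L/s; C = (967.0·0.08400 + 128.0·3.560)/1095 = 0.4903 mg/L.
Outfall 2: combined Q = 1159 L/s; C = (1095·0.4903 + 64.00·2.180)/1159 = 0.5836 mg/L.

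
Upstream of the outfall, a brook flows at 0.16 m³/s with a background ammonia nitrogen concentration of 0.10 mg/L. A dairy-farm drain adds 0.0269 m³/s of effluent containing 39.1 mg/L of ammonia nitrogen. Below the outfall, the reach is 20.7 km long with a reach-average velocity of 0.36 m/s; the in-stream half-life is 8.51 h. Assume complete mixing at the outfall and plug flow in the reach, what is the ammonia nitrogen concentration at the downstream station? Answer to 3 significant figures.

1.56 mg/L

Flow-weighted average: C = (0.1600·0.1000 + 0.02690·39.10) / 0.1869 = 1.068/0.1869 = 5.713 mg/L.
Travel time t = 20.7·1000 / 0.36 = 57500 s = 15.97 h.
Half-life 8.51 h → k = ln 2 / 8.51 = 0.08145 h⁻¹ = 1.955 d⁻¹.
After decay, C = 5.713 × e^(−kt) = 5.713 × 0.2723 = 1.556 mg/L.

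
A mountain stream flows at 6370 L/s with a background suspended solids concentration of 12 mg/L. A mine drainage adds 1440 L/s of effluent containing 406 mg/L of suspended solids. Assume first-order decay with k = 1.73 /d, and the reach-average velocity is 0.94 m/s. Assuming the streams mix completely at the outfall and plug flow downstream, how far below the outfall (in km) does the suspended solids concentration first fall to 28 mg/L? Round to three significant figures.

Mass balance: C = (6370·12.00 + 1440·406.0) / 7810 = 661100/7810 = 84.65 mg/L.
Set 84.65·exp(−k·t) = 28 → t = ln(84.65/28)/k = 55250 s = 15.35 h.
Distance = v·t = 0.94·55250 = 51930 m = 51.93 km.

51.9 km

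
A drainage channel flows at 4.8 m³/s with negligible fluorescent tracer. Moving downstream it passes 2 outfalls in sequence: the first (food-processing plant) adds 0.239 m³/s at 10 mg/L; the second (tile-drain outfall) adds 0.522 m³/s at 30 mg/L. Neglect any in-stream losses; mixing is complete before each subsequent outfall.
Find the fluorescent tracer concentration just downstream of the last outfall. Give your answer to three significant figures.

Outfall 1: combined Q = 5.039 m³/s; C = (4.800·0 + 0.2390·10.00)/5.039 = 0.4743 mg/L.
Outfall 2: combined Q = 5.561 m³/s; C = (5.039·0.4743 + 0.5220·30.00)/5.561 = 3.246 mg/L.

3.25 mg/L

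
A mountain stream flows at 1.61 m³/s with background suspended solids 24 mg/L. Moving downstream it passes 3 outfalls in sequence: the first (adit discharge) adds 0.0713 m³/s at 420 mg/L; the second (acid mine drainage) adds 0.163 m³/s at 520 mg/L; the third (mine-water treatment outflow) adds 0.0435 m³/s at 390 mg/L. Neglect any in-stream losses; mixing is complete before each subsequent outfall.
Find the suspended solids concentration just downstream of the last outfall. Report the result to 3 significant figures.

90.2 mg/L

Below outfall 1: Q → 1.681 m³/s, C = (1.610·24.00 + 0.07130·420.0)/1.681 = 40.79 mg/L.
Below outfall 2: Q → 1.844 m³/s, C = (1.681·40.79 + 0.1630·520.0)/1.844 = 83.15 mg/L.
Below outfall 3: Q → 1.888 m³/s, C = (1.844·83.15 + 0.04350·390.0)/1.888 = 90.22 mg/L.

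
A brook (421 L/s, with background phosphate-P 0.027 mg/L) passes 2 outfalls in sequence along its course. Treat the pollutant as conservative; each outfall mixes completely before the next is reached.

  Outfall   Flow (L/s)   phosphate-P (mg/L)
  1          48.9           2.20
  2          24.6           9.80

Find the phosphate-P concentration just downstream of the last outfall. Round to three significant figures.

Below outfall 1: Q → 469.9 L/s, C = (421.0·0.02700 + 48.90·2.200)/469.9 = 0.2531 mg/L.
Below outfall 2: Q → 494.5 L/s, C = (469.9·0.2531 + 24.60·9.800)/494.5 = 0.7281 mg/L.

0.728 mg/L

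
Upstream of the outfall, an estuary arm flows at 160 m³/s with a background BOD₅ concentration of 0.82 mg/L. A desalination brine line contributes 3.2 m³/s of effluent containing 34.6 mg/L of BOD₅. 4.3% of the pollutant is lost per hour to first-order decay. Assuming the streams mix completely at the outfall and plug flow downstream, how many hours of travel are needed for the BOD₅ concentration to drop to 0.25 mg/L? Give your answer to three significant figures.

40.5 h

Flow-weighted average: C = (160.0·0.8200 + 3.200·34.60) / 163.2 = 241.9/163.2 = 1.482 mg/L.
4.3%/h lost → k = −ln(1 − 0.043) = 0.04395 h⁻¹.
1.482·exp(−k·t) = 0.25 → t = ln(1.482/0.25)/k = 145800 s = 40.50 h.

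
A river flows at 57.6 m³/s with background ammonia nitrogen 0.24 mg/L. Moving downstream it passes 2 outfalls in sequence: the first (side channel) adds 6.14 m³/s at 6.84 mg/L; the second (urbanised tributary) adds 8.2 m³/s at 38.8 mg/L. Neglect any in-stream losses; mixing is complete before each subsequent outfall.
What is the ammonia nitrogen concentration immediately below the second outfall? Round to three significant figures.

Outfall 1: combined Q = 63.74 m³/s; C = (57.60·0.2400 + 6.140·6.840)/63.74 = 0.8758 mg/L.
Outfall 2: combined Q = 71.94 m³/s; C = (63.74·0.8758 + 8.200·38.80)/71.94 = 5.199 mg/L.

5.20 mg/L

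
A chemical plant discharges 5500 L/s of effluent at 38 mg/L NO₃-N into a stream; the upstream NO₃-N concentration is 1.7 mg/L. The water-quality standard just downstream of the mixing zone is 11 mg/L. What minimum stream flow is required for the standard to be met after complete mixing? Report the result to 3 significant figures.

16000 L/s

Set C_mix = 11: (Q·1.700 + 5500·38.00) / (Q + 5500) = 11
→ Q = 5500·(38.00 − 11)/(11 − 1.700) = 15970 L/s.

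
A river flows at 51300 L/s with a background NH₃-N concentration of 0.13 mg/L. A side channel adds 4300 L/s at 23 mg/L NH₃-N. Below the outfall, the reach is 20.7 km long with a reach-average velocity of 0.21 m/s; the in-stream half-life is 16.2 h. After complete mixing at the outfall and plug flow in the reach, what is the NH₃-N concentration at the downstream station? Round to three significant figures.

0.588 mg/L

Flow-weighted average: C = (51300·0.1300 + 4300·23.00) / 55600 = 105600/55600 = 1.899 mg/L.
Travel time t = 20.7·1000 / 0.21 = 98570 s = 27.38 h.
Half-life 16.2 h → k = ln 2 / 16.2 = 0.04279 h⁻¹ = 1.027 d⁻¹.
First-order decay: C = 1.899·exp(−k·t) = 1.899·0.3099 = 0.5884 mg/L.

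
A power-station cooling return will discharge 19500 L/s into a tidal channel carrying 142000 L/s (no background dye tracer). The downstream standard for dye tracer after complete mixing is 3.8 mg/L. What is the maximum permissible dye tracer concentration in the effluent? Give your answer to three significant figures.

31.5 mg/L

At the limit, (Qr·Cr + Qe·Cₑ)/(Qr + Qe) = 3.8:
Cₑ = (161500·3.8 − 142000·0) / 19500 = 31.47 mg/L.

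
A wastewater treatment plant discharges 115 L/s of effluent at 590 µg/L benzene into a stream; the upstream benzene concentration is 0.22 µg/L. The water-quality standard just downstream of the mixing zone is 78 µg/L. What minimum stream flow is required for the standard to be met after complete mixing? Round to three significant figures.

757 L/s

Set C_mix = 78: (Q·0.2200 + 115.0·590.0) / (Q + 115.0) = 78
→ Q = 115.0·(590.0 − 78)/(78 − 0.2200) = 757.0 L/s.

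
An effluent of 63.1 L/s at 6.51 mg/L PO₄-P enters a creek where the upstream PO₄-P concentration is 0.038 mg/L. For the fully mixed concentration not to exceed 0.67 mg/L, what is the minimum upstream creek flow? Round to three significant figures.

583 L/s

Set C_mix = 0.67: (Q·0.03800 + 63.10·6.510) / (Q + 63.10) = 0.67
→ Q = 63.10·(6.510 − 0.67)/(0.67 − 0.03800) = 583.1 L/s.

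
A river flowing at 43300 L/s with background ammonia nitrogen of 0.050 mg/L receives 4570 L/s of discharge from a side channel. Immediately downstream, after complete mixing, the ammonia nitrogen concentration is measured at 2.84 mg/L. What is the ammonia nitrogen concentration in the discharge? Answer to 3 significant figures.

Mass balance: 43300·0.05000 + 4570·Cₑ = 47870·2.840
→ Cₑ = (47870·2.840 − 43300·0.05000) / 4570 = 29.27 mg/L.

29.3 mg/L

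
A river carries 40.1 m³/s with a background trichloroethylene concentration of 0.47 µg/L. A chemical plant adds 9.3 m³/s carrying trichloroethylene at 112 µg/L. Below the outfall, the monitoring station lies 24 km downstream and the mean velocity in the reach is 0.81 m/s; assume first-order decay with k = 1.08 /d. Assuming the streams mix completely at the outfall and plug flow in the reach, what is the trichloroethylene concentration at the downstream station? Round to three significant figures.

Mass balance: C = (40.10·0.4700 + 9.300·112.0) / 49.40 = 1060/49.40 = 21.47 µg/L.
Travel time t = 24·1000 / 0.81 = 29630 s = 8.230 h.
Decay over the reach: 21.47·exp(−kt) = 21.47·0.6905 = 14.82 µg/L.

14.8 µg/L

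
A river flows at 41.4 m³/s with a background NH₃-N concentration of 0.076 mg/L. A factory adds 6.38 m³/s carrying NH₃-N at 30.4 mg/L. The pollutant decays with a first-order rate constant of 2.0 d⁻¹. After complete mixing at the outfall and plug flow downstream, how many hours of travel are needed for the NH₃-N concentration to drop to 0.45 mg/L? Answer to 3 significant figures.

26.6 h

After mixing, C = (41.40·0.07600 + 6.380·30.40) / 47.78 = 197.1/47.78 = 4.125 mg/L.
4.125·exp(−k·t) = 0.45 → t = ln(4.125/0.45)/k = 95710 s = 26.59 h.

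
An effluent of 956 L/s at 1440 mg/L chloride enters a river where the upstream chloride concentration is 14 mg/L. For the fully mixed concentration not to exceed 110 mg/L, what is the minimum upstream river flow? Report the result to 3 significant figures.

13200 L/s

Set C_mix = 110: (Q·14.00 + 956.0·1440) / (Q + 956.0) = 110
→ Q = 956.0·(1440 − 110)/(110 − 14.00) = 13240 L/s.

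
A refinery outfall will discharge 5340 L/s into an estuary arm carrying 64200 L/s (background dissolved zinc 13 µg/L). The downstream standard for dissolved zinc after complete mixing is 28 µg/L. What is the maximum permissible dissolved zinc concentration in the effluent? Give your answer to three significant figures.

208 µg/L

At the limit, (Qr·Cr + Qe·Cₑ)/(Qr + Qe) = 28:
Cₑ = (69540·28 − 64200·13.00) / 5340 = 208.3 µg/L.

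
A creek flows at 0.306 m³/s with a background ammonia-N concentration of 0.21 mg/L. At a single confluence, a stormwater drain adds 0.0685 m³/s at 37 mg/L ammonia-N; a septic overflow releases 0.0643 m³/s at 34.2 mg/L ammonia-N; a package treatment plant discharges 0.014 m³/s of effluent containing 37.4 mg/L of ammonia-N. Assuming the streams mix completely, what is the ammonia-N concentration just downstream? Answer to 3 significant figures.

11.8 mg/L

Conservation of mass: C = (0.3060·0.2100 + 0.06850·37.00 + 0.06430·34.20 + 0.01400·37.40) / 0.4528 = 5.321/0.4528 = 11.75 mg/L.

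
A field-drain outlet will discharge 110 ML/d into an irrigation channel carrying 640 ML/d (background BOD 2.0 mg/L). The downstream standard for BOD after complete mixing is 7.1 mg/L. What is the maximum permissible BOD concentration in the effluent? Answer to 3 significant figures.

At the limit, (Qr·Cr + Qe·Cₑ)/(Qr + Qe) = 7.1:
Cₑ = (750.0·7.1 − 640.0·2.000) / 110.0 = 36.77 mg/L.

36.8 mg/L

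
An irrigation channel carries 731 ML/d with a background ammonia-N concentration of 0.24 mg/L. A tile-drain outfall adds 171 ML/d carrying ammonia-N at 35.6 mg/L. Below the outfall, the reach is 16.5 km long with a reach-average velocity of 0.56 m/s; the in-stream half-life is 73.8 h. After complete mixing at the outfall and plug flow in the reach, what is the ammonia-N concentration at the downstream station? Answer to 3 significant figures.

Mass balance: C = (731.0·0.2400 + 171.0·35.60) / 902.0 = 6263/902.0 = 6.944 mg/L.
Travel time t = 16.5·1000 / 0.56 = 29460 s = 8.185 h.
Half-life 73.8 h → k = ln 2 / 73.8 = 0.009392 h⁻¹ = 0.2254 d⁻¹.
Decay over the reach: 6.944·exp(−kt) = 6.944·0.9260 = 6.430 mg/L.

6.43 mg/L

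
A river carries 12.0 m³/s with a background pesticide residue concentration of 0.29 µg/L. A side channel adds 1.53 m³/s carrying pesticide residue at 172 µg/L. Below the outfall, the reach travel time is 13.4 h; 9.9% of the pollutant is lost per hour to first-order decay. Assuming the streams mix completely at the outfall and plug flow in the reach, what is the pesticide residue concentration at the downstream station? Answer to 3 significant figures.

4.87 µg/L

Mixed concentration C = ΣQC/ΣQ = (12.00·0.2900 + 1.530·172.0) / 13.53 = 266.6/13.53 = 19.71 µg/L.
9.9%/h lost → k = −ln(1 − 0.099) = 0.1043 h⁻¹.
First-order decay: C = 19.71·exp(−k·t) = 19.71·0.2474 = 4.875 µg/L.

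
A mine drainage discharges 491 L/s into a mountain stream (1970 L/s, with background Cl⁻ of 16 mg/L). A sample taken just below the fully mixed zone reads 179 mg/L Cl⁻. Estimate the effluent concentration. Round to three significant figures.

Mass balance: 1970·16.00 + 491.0·Cₑ = 2461·179.0
→ Cₑ = (2461·179.0 − 1970·16.00) / 491.0 = 833.0 mg/L.

833 mg/L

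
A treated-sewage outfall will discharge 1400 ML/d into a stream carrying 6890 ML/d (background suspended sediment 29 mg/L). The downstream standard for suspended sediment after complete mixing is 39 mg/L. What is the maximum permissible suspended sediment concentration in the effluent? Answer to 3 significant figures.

At the limit, (Qr·Cr + Qe·Cₑ)/(Qr + Qe) = 39:
Cₑ = (8290·39 − 6890·29.00) / 1400 = 88.21 mg/L.

88.2 mg/L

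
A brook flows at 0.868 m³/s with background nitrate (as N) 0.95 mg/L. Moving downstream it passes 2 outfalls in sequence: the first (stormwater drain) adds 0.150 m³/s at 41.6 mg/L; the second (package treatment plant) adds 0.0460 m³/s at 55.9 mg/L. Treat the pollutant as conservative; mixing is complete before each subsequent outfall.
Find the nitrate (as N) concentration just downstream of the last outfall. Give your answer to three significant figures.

After outfall 1: Q = 0.8680 + 0.1500 = 1.018 m³/s; C = (0.8680·0.9500 + 0.1500·41.60)/1.018 = 6.940 mg/L.
After outfall 2: Q = 1.018 + 0.04600 = 1.064 m³/s; C = (1.018·6.940 + 0.04600·55.90)/1.064 = 9.056 mg/L.

9.06 mg/L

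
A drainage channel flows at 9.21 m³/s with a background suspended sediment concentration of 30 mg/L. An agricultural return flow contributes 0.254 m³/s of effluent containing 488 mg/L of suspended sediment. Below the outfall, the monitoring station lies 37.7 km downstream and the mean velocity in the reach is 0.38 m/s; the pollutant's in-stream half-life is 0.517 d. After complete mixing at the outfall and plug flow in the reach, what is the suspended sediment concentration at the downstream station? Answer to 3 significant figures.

Mass balance: C = (9.210·30.00 + 0.2540·488.0) / 9.464 = 400.3/9.464 = 42.29 mg/L.
Travel time t = 37.7·1000 / 0.38 = 99210 s = 27.56 h.
Half-life 0.517 d → k = ln 2 / 0.517 = 1.341 d⁻¹.
Decay over the reach: 42.29·exp(−kt) = 42.29·0.2145 = 9.071 mg/L.

9.07 mg/L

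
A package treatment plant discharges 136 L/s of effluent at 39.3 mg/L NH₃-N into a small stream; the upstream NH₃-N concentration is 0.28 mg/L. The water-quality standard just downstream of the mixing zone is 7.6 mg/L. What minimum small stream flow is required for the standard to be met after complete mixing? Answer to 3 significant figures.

589 L/s

Set C_mix = 7.6: (Q·0.2800 + 136.0·39.30) / (Q + 136.0) = 7.6
→ Q = 136.0·(39.30 − 7.6)/(7.6 − 0.2800) = 589.0 L/s.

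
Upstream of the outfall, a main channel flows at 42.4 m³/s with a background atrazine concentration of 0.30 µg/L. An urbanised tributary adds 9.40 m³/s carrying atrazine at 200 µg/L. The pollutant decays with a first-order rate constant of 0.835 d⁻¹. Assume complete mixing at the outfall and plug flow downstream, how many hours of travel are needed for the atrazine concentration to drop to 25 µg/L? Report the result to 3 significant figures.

10.9 h

Conservation of mass: C = (42.40·0.3000 + 9.400·200.0) / 51.80 = 1893/51.80 = 36.54 µg/L.
36.54·exp(−k·t) = 25 → t = ln(36.54/25)/k = 39270 s = 10.91 h.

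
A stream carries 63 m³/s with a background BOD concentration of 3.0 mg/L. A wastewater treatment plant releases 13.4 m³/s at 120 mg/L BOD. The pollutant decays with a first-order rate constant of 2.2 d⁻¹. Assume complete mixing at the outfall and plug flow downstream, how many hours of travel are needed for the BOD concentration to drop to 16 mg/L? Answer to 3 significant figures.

After mixing, C = (63.00·3.000 + 13.40·120.0) / 76.40 = 1797/76.40 = 23.52 mg/L.
23.52·exp(−k·t) = 16 → t = ln(23.52/16)/k = 15130 s = 4.203 h.

4.20 h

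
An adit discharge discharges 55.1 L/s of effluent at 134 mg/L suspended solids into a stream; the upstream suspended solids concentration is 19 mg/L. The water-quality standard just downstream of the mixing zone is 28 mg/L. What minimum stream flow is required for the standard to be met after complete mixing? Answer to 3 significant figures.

649 L/s

Set C_mix = 28: (Q·19.00 + 55.10·134.0) / (Q + 55.10) = 28
→ Q = 55.10·(134.0 − 28)/(28 − 19.00) = 649.0 L/s.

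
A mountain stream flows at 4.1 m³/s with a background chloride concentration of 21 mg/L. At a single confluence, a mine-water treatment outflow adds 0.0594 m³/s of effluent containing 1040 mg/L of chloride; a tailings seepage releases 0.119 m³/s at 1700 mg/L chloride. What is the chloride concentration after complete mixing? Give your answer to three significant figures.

Mass balance: C = (4.100·21.00 + 0.05940·1040 + 0.1190·1700) / 4.278 = 350.2/4.278 = 81.85 mg/L.

81.8 mg/L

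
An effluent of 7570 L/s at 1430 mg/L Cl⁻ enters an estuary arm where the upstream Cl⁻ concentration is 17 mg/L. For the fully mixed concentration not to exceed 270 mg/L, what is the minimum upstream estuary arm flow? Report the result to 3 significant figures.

Set C_mix = 270: (Q·17.00 + 7570·1430) / (Q + 7570) = 270
→ Q = 7570·(1430 − 270)/(270 − 17.00) = 34710 L/s.

34700 L/s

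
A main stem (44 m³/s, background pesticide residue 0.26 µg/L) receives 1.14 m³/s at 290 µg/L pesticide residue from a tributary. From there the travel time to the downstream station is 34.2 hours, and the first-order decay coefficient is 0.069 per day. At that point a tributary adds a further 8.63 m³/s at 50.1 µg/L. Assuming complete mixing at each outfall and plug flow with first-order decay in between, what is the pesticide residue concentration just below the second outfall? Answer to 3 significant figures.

13.8 µg/L

Flow-weighted average: C = (44.00·0.2600 + 1.140·290.0) / 45.14 = 342.0/45.14 = 7.577 µg/L; combined flow 45.14 m³/s.
Decay over the reach: 7.577·exp(−kt) = 7.577·0.9064 = 6.868 µg/L.
At the second outfall, C = (45.14·6.868 + 8.630·50.10) / (45.14 + 8.630) = 13.81 µg/L.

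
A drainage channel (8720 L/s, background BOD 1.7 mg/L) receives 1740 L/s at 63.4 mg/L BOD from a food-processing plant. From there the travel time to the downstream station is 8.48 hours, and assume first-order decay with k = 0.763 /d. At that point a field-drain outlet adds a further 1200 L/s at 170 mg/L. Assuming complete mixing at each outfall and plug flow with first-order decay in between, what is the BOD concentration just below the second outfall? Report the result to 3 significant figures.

Mass balance: C = (8720·1.700 + 1740·63.40) / 10460 = 125100/10460 = 11.96 mg/L; combined flow 10460 L/s.
First-order decay: C = 11.96·exp(−k·t) = 11.96·0.7637 = 9.137 mg/L.
At the second outfall, C = (10460·9.137 + 1200·170.0) / (10460 + 1200) = 25.69 mg/L.

25.7 mg/L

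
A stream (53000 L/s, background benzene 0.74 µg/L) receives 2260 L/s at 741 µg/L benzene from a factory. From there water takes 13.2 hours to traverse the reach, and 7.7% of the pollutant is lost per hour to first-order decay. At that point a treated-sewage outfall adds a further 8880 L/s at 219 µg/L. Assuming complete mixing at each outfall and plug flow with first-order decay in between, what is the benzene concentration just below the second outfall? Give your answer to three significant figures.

39.6 µg/L

Mixed concentration C = ΣQC/ΣQ = (53000·0.7400 + 2260·741.0) / 55260 = 1714000/55260 = 31.01 µg/L; combined flow 55260 L/s.
7.7%/h lost → k = −ln(1 − 0.077) = 0.08013 h⁻¹.
Applying C = C₀e^(−kt): 31.01 × 0.3473 = 10.77 µg/L.
At the second outfall, C = (55260·10.77 + 8880·219.0) / (55260 + 8880) = 39.60 µg/L.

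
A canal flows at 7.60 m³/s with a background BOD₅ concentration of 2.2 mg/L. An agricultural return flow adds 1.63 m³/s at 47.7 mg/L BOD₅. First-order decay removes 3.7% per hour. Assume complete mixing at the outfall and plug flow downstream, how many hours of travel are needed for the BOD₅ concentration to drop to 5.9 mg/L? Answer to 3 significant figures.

14.6 h

Mass balance: C = (7.600·2.200 + 1.630·47.70) / 9.230 = 94.47/9.230 = 10.24 mg/L.
3.7%/h lost → k = −ln(1 − 0.037) = 0.03770 h⁻¹.
10.24·exp(−k·t) = 5.9 → t = ln(10.24/5.9)/k = 52600 s = 14.61 h.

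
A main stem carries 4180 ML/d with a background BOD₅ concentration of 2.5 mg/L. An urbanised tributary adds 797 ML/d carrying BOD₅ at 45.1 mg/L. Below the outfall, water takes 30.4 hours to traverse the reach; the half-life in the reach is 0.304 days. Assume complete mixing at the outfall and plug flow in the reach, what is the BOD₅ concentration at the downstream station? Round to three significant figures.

0.519 mg/L

Mass balance: C = (4180·2.500 + 797.0·45.10) / 4977 = 46390/4977 = 9.322 mg/L.
Half-life 0.304 d → k = ln 2 / 0.304 = 2.280 d⁻¹.
Applying C = C₀e^(−kt): 9.322 × 0.05568 = 0.5190 mg/L.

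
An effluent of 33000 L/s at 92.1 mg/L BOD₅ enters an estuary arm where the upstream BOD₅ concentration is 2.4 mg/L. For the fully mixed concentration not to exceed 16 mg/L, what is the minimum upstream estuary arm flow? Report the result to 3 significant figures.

Set C_mix = 16: (Q·2.400 + 33000·92.10) / (Q + 33000) = 16
→ Q = 33000·(92.10 − 16)/(16 − 2.400) = 184700 L/s.

185000 L/s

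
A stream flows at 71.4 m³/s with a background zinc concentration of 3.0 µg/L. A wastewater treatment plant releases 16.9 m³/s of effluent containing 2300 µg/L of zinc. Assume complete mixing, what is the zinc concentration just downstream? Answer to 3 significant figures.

Conservation of mass: C = (71.40·3.000 + 16.90·2300) / 88.30 = 39080/88.30 = 442.6 µg/L.

443 µg/L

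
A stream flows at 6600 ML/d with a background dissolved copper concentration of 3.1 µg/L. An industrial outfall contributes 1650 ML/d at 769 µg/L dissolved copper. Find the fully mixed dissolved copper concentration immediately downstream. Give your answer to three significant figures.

Mixed concentration C = ΣQC/ΣQ = (6600·3.100 + 1650·769.0) / 8250 = 1289000/8250 = 156.3 µg/L.

156 µg/L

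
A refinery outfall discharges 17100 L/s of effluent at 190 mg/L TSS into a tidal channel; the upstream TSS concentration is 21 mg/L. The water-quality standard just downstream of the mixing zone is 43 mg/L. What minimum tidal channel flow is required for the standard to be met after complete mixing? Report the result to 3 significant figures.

Set C_mix = 43: (Q·21.00 + 17100·190.0) / (Q + 17100) = 43
→ Q = 17100·(190.0 − 43)/(43 − 21.00) = 114300 L/s.

114000 L/s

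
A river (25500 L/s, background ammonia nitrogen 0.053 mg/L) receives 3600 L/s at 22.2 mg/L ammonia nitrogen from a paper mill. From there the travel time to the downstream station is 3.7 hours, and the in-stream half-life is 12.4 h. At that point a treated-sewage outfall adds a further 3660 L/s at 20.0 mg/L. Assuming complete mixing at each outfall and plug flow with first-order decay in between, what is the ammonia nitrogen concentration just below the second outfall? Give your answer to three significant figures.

4.25 mg/L

Mixed concentration C = ΣQC/ΣQ = (25500·0.05300 + 3600·22.20) / 29100 = 81270/29100 = 2.793 mg/L; combined flow 29100 L/s.
Half-life 12.4 h → k = ln 2 / 12.4 = 0.05590 h⁻¹ = 1.342 d⁻¹.
First-order decay: C = 2.793·exp(−k·t) = 2.793·0.8132 = 2.271 mg/L.
Second outfall: C = (29100·2.271 + 3660·20.00)/32760 = 4.252 mg/L.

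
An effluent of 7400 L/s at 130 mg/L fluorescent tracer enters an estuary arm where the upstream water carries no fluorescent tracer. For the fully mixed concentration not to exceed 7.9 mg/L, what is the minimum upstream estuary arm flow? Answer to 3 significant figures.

114000 L/s

Set C_mix = 7.9: (Q·0 + 7400·130.0) / (Q + 7400) = 7.9
→ Q = 7400·(130.0 − 7.9)/(7.9 − 0) = 114400 L/s.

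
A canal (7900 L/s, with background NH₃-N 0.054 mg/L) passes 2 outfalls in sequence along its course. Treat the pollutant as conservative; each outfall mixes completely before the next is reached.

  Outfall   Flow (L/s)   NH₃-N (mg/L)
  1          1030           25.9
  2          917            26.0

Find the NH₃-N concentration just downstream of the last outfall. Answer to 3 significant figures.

Below outfall 1: Q → 8930 L/s, C = (7900·0.05400 + 1030·25.90)/8930 = 3.035 mg/L.
Below outfall 2: Q → 9847 L/s, C = (8930·3.035 + 917.0·26.00)/9847 = 5.174 mg/L.

5.17 mg/L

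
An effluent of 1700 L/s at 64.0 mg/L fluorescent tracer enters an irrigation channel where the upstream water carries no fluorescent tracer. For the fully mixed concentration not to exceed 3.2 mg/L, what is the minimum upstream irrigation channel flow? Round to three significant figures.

Set C_mix = 3.2: (Q·0 + 1700·64.00) / (Q + 1700) = 3.2
→ Q = 1700·(64.00 − 3.2)/(3.2 − 0) = 32300 L/s.

32300 L/s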